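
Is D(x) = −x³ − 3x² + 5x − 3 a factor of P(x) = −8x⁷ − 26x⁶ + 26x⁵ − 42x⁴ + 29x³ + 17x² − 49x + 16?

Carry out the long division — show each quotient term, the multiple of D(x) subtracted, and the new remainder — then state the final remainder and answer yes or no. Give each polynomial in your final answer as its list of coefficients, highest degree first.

R = [-2, -5], so D(x) is not a factor of P(x). no

Step 1: lead(−8x⁷ − 26x⁶ + 26x⁵ − 42x⁴ + 29x³ + 17x² − 49x + 16) ÷ lead(D) = −8x⁷ ÷ −x³ = 8x⁴. Subtract (8x⁴)·D = −8x⁷ − 24x⁶ + 40x⁵ − 24x⁴. Remainder: −2x⁶ − 14x⁵ − 18x⁴ + 29x³ + 17x² − 49x + 16.
Step 2: lead(−2x⁶ − 14x⁵ − 18x⁴ + 29x³ + 17x² − 49x + 16) ÷ lead(D) = −2x⁶ ÷ −x³ = 2x³. Subtract (2x³)·D = −2x⁶ − 6x⁵ + 10x⁴ − 6x³. Remainder: −8x⁵ − 28x⁴ + 35x³ + 17x² − 49x + 16.
Step 3: lead(−8x⁵ − 28x⁴ + 35x³ + 17x² − 49x + 16) ÷ lead(D) = −8x⁵ ÷ −x³ = 8x². Subtract (8x²)·D = −8x⁵ − 24x⁴ + 40x³ − 24x². Remainder: −4x⁴ − 5x³ + 41x² − 49x + 16.
Step 4: lead(−4x⁴ − 5x³ + 41x² − 49x + 16) ÷ lead(D) = −4x⁴ ÷ −x³ = 4x. Subtract (4x)·D = −4x⁴ − 12x³ + 20x² − 12x. Remainder: 7x³ + 21x² − 37x + 16.
Step 5: lead(7x³ + 21x² − 37x + 16) ÷ lead(D) = 7x³ ÷ −x³ = −7. Subtract (−7)·D = 7x³ + 21x² − 35x + 21. Remainder: −2x − 5.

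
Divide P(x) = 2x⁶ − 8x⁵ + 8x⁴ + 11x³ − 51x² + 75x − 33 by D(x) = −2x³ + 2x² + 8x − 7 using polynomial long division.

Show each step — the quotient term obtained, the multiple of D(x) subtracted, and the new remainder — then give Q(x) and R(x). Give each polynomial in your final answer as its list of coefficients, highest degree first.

Step 1: lead(2x⁶ − 8x⁵ + 8x⁴ + 11x³ − 51x² + 75x − 33) ÷ lead(D) = 2x⁶ ÷ −2x³ = −x³. Subtract (−x³)·D = 2x⁶ − 2x⁵ − 8x⁴ + 7x³. Remainder: −6x⁵ + 16x⁴ + 4x³ − 51x² + 75x − 33.
Step 2: lead(−6x⁵ + 16x⁴ + 4x³ − 51x² + 75x − 33) ÷ lead(D) = −6x⁵ ÷ −2x³ = 3x². Subtract (3x²)·D = −6x⁵ + 6x⁴ + 24x³ − 21x². Remainder: 10x⁴ − 20x³ − 30x² + 75x − 33.
Step 3: lead(10x⁴ − 20x³ − 30x² + 75x − 33) ÷ lead(D) = 10x⁴ ÷ −2x³ = −5x. Subtract (−5x)·D = 10x⁴ − 10x³ − 40x² + 35x. Remainder: −10x³ + 10x² + 40x − 33.
Step 4: lead(−10x³ + 10x² + 40x − 33) ÷ lead(D) = −10x³ ÷ −2x³ = 5. Subtract (5)·D = −10x³ + 10x² + 40x − 35. Remainder: 2.

Q = [-1, 3, -5, 5]; R = [2]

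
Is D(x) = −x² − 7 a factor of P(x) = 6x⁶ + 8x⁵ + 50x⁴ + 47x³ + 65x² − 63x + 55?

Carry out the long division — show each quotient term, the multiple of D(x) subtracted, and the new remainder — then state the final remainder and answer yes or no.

Step 1: lead(6x⁶ + 8x⁵ + 50x⁴ + 47x³ + 65x² − 63x + 55) ÷ lead(D) = 6x⁶ ÷ −x² = −6x⁴. Subtract (−6x⁴)·D = 6x⁶ + 42x⁴. Remainder: 8x⁵ + 8x⁴ + 47x³ + 65x² − 63x + 55.
Step 2: lead(8x⁵ + 8x⁴ + 47x³ + 65x² − 63x + 55) ÷ lead(D) = 8x⁵ ÷ −x² = −8x³. Subtract (−8x³)·D = 8x⁵ + 56x³. Remainder: 8x⁴ − 9x³ + 65x² − 63x + 55.
Step 3: lead(8x⁴ − 9x³ + 65x² − 63x + 55) ÷ lead(D) = 8x⁴ ÷ −x² = −8x². Subtract (−8x²)·D = 8x⁴ + 56x². Remainder: −9x³ + 9x² − 63x + 55.
Step 4: lead(−9x³ + 9x² − 63x + 55) ÷ lead(D) = −9x³ ÷ −x² = 9x. Subtract (9x)·D = −9x³ − 63x. Remainder: 9x² + 55.
Step 5: lead(9x² + 55) ÷ lead(D) = 9x² ÷ −x² = −9. Subtract (−9)·D = 9x² + 63. Remainder: −8.

R(x) = −8, so D(x) is not a factor of P(x). no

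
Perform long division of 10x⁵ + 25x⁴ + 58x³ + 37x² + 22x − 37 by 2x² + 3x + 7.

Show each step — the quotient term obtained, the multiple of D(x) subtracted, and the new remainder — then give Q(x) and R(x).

Step 1: lead(10x⁵ + 25x⁴ + 58x³ + 37x² + 22x − 37) ÷ lead(D) = 10x⁵ ÷ 2x² = 5x³. Subtract (5x³)·D = 10x⁵ + 15x⁴ + 35x³. Remainder: 10x⁴ + 23x³ + 37x² + 22x − 37.
Step 2: lead(10x⁴ + 23x³ + 37x² + 22x − 37) ÷ lead(D) = 10x⁴ ÷ 2x² = 5x². Subtract (5x²)·D = 10x⁴ + 15x³ + 35x². Remainder: 8x³ + 2x² + 22x − 37.
Step 3: lead(8x³ + 2x² + 22x − 37) ÷ lead(D) = 8x³ ÷ 2x² = 4x. Subtract (4x)·D = 8x³ + 12x² + 28x. Remainder: −10x² − 6x − 37.
Step 4: lead(−10x² − 6x − 37) ÷ lead(D) = −10x² ÷ 2x² = −5. Subtract (−5)·D = −10x² − 15x − 35. Remainder: 9x − 2.

Q(x) = 5x³ + 5x² + 4x − 5; R(x) = 9x − 2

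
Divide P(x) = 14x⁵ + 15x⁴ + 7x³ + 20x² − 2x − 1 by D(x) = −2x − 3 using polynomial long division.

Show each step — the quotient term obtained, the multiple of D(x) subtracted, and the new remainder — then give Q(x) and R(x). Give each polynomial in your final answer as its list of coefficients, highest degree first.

Step 1: lead(14x⁵ + 15x⁴ + 7x³ + 20x² − 2x − 1) ÷ lead(D) = 14x⁵ ÷ −2x = −7x⁴. Subtract (−7x⁴)·D = 14x⁵ + 21x⁴. Remainder: −6x⁴ + 7x³ + 20x² − 2x − 1.
Step 2: lead(−6x⁴ + 7x³ + 20x² − 2x − 1) ÷ lead(D) = −6x⁴ ÷ −2x = 3x³. Subtract (3x³)·D = −6x⁴ − 9x³. Remainder: 16x³ + 20x² − 2x − 1.
Step 3: lead(16x³ + 20x² − 2x − 1) ÷ lead(D) = 16x³ ÷ −2x = −8x². Subtract (−8x²)·D = 16x³ + 24x². Remainder: −4x² − 2x − 1.
Step 4: lead(−4x² − 2x − 1) ÷ lead(D) = −4x² ÷ −2x = 2x. Subtract (2x)·D = −4x² − 6x. Remainder: 4x − 1.
Step 5: lead(4x − 1) ÷ lead(D) = 4x ÷ −2x = −2. Subtract (−2)·D = 4x + 6. Remainder: −7.

Q = [-7, 3, -8, 2, -2]; R = [-7]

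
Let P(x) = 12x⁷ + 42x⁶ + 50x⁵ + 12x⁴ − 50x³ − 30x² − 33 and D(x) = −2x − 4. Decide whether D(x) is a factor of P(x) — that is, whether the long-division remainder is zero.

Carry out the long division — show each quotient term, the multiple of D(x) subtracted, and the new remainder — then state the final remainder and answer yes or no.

R(x) = −9, so D(x) is not a factor of P(x). no

Step 1: lead(12x⁷ + 42x⁶ + 50x⁵ + 12x⁴ − 50x³ − 30x² − 33) ÷ lead(D) = 12x⁷ ÷ −2x = −6x⁶. Subtract (−6x⁶)·D = 12x⁷ + 24x⁶. Remainder: 18x⁶ + 50x⁵ + 12x⁴ − 50x³ − 30x² − 33.
Step 2: lead(18x⁶ + 50x⁵ + 12x⁴ − 50x³ − 30x² − 33) ÷ lead(D) = 18x⁶ ÷ −2x = −9x⁵. Subtract (−9x⁵)·D = 18x⁶ + 36x⁵. Remainder: 14x⁵ + 12x⁴ − 50x³ − 30x² − 33.
Step 3: lead(14x⁵ + 12x⁴ − 50x³ − 30x² − 33) ÷ lead(D) = 14x⁵ ÷ −2x = −7x⁴. Subtract (−7x⁴)·D = 14x⁵ + 28x⁴. Remainder: −16x⁴ − 50x³ − 30x² − 33.
Step 4: lead(−16x⁴ − 50x³ − 30x² − 33) ÷ lead(D) = −16x⁴ ÷ −2x = 8x³. Subtract (8x³)·D = −16x⁴ − 32x³. Remainder: −18x³ − 30x² − 33.
Step 5: lead(−18x³ − 30x² − 33) ÷ lead(D) = −18x³ ÷ −2x = 9x². Subtract (9x²)·D = −18x³ − 36x². Remainder: 6x² − 33.
Step 6: lead(6x² − 33) ÷ lead(D) = 6x² ÷ −2x = −3x. Subtract (−3x)·D = 6x² + 12x. Remainder: −12x − 33.
Step 7: lead(−12x − 33) ÷ lead(D) = −12x ÷ −2x = 6. Subtract (6)·D = −12x − 24. Remainder: −9.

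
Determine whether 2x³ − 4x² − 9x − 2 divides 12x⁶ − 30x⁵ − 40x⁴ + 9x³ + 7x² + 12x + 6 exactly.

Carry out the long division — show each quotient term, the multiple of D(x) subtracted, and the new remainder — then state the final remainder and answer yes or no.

Step 1: lead(12x⁶ − 30x⁵ − 40x⁴ + 9x³ + 7x² + 12x + 6) ÷ lead(D) = 12x⁶ ÷ 2x³ = 6x³. Subtract (6x³)·D = 12x⁶ − 24x⁵ − 54x⁴ − 12x³. Remainder: −6x⁵ + 14x⁴ + 21x³ + 7x² + 12x + 6.
Step 2: lead(−6x⁵ + 14x⁴ + 21x³ + 7x² + 12x + 6) ÷ lead(D) = −6x⁵ ÷ 2x³ = −3x². Subtract (−3x²)·D = −6x⁵ + 12x⁴ + 27x³ + 6x². Remainder: 2x⁴ − 6x³ + x² + 12x + 6.
Step 3: lead(2x⁴ − 6x³ + x² + 12x + 6) ÷ lead(D) = 2x⁴ ÷ 2x³ = x. Subtract (x)·D = 2x⁴ − 4x³ − 9x² − 2x. Remainder: −2x³ + 10x² + 14x + 6.
Step 4: lead(−2x³ + 10x² + 14x + 6) ÷ lead(D) = −2x³ ÷ 2x³ = −1. Subtract (−1)·D = −2x³ + 4x² + 9x + 2. Remainder: 6x² + 5x + 4.

R(x) = 6x² + 5x + 4, so D(x) is not a factor of P(x). no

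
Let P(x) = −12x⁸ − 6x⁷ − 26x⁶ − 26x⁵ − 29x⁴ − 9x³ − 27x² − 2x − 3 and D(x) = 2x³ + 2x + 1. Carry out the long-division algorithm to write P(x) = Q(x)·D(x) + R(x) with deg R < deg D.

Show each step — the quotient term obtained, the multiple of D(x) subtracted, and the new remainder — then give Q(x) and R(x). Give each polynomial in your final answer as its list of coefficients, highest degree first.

Q = [-6, -3, -7, -7, -6, 6]; R = [-8, -8, -9]

Step 1: lead(−12x⁸ − 6x⁷ − 26x⁶ − 26x⁵ − 29x⁴ − 9x³ − 27x² − 2x − 3) ÷ lead(D) = −12x⁸ ÷ 2x³ = −6x⁵. Subtract (−6x⁵)·D = −12x⁸ − 12x⁶ − 6x⁵. Remainder: −6x⁷ − 14x⁶ − 20x⁵ − 29x⁴ − 9x³ − 27x² − 2x − 3.
Step 2: lead(−6x⁷ − 14x⁶ − 20x⁵ − 29x⁴ − 9x³ − 27x² − 2x − 3) ÷ lead(D) = −6x⁷ ÷ 2x³ = −3x⁴. Subtract (−3x⁴)·D = −6x⁷ − 6x⁵ − 3x⁴. Remainder: −14x⁶ − 14x⁵ − 26x⁴ − 9x³ − 27x² − 2x − 3.
Step 3: lead(−14x⁶ − 14x⁵ − 26x⁴ − 9x³ − 27x² − 2x − 3) ÷ lead(D) = −14x⁶ ÷ 2x³ = −7x³. Subtract (−7x³)·D = −14x⁶ − 14x⁴ − 7x³. Remainder: −14x⁵ − 12x⁴ − 2x³ − 27x² − 2x − 3.
Step 4: lead(−14x⁵ − 12x⁴ − 2x³ − 27x² − 2x − 3) ÷ lead(D) = −14x⁵ ÷ 2x³ = −7x². Subtract (−7x²)·D = −14x⁵ − 14x³ − 7x². Remainder: −12x⁴ + 12x³ − 20x² − 2x − 3.
Step 5: lead(−12x⁴ + 12x³ − 20x² − 2x − 3) ÷ lead(D) = −12x⁴ ÷ 2x³ = −6x. Subtract (−6x)·D = −12x⁴ − 12x² − 6x. Remainder: 12x³ − 8x² + 4x − 3.
Step 6: lead(12x³ − 8x² + 4x − 3) ÷ lead(D) = 12x³ ÷ 2x³ = 6. Subtract (6)·D = 12x³ + 12x + 6. Remainder: −8x² − 8x − 9.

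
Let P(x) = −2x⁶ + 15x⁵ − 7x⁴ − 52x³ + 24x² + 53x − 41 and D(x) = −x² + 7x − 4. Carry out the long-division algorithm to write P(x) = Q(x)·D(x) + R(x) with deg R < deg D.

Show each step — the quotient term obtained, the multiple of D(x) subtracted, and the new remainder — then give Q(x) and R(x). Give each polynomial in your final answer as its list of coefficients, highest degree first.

Step 1: lead(−2x⁶ + 15x⁵ − 7x⁴ − 52x³ + 24x² + 53x − 41) ÷ lead(D) = −2x⁶ ÷ −x² = 2x⁴. Subtract (2x⁴)·D = −2x⁶ + 14x⁵ − 8x⁴. Remainder: x⁵ + x⁴ − 52x³ + 24x² + 53x − 41.
Step 2: lead(x⁵ + x⁴ − 52x³ + 24x² + 53x − 41) ÷ lead(D) = x⁵ ÷ −x² = −x³. Subtract (−x³)·D = x⁵ − 7x⁴ + 4x³. Remainder: 8x⁴ − 56x³ + 24x² + 53x − 41.
Step 3: lead(8x⁴ − 56x³ + 24x² + 53x − 41) ÷ lead(D) = 8x⁴ ÷ −x² = −8x². Subtract (−8x²)·D = 8x⁴ − 56x³ + 32x². Remainder: −8x² + 53x − 41.
Step 4: lead(−8x² + 53x − 41) ÷ lead(D) = −8x² ÷ −x² = 8. Subtract (8)·D = −8x² + 56x − 32. Remainder: −3x − 9.

Q = [2, -1, -8, 0, 8]; R = [-3, -9]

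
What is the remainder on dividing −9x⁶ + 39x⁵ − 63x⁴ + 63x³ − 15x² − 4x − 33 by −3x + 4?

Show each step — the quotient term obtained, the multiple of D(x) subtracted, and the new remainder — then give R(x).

R(x) = −1

Step 1: lead(−9x⁶ + 39x⁵ − 63x⁴ + 63x³ − 15x² − 4x − 33) ÷ lead(D) = −9x⁶ ÷ −3x = 3x⁵. Subtract (3x⁵)·D = −9x⁶ + 12x⁵. Remainder: 27x⁵ − 63x⁴ + 63x³ − 15x² − 4x − 33.
Step 2: lead(27x⁵ − 63x⁴ + 63x³ − 15x² − 4x − 33) ÷ lead(D) = 27x⁵ ÷ −3x = −9x⁴. Subtract (−9x⁴)·D = 27x⁵ − 36x⁴. Remainder: −27x⁴ + 63x³ − 15x² − 4x − 33.
Step 3: lead(−27x⁴ + 63x³ − 15x² − 4x − 33) ÷ lead(D) = −27x⁴ ÷ −3x = 9x³. Subtract (9x³)·D = −27x⁴ + 36x³. Remainder: 27x³ − 15x² − 4x − 33.
Step 4: lead(27x³ − 15x² − 4x − 33) ÷ lead(D) = 27x³ ÷ −3x = −9x². Subtract (−9x²)·D = 27x³ − 36x². Remainder: 21x² − 4x − 33.
Step 5: lead(21x² − 4x − 33) ÷ lead(D) = 21x² ÷ −3x = −7x. Subtract (−7x)·D = 21x² − 28x. Remainder: 24x − 33.
Step 6: lead(24x − 33) ÷ lead(D) = 24x ÷ −3x = −8. Subtract (−8)·D = 24x − 32. Remainder: −1.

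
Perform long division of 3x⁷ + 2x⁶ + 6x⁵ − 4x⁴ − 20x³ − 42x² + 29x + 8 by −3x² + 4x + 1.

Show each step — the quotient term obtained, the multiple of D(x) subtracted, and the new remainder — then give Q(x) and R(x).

Step 1: lead(3x⁷ + 2x⁶ + 6x⁵ − 4x⁴ − 20x³ − 42x² + 29x + 8) ÷ lead(D) = 3x⁷ ÷ −3x² = −x⁵. Subtract (−x⁵)·D = 3x⁷ − 4x⁶ − x⁵. Remainder: 6x⁶ + 7x⁵ − 4x⁴ − 20x³ − 42x² + 29x + 8.
Step 2: lead(6x⁶ + 7x⁵ − 4x⁴ − 20x³ − 42x² + 29x + 8) ÷ lead(D) = 6x⁶ ÷ −3x² = −2x⁴. Subtract (−2x⁴)·D = 6x⁶ − 8x⁵ − 2x⁴. Remainder: 15x⁵ − 2x⁴ − 20x³ − 42x² + 29x + 8.
Step 3: lead(15x⁵ − 2x⁴ − 20x³ − 42x² + 29x + 8) ÷ lead(D) = 15x⁵ ÷ −3x² = −5x³. Subtract (−5x³)·D = 15x⁵ − 20x⁴ − 5x³. Remainder: 18x⁴ − 15x³ − 42x² + 29x + 8.
Step 4: lead(18x⁴ − 15x³ − 42x² + 29x + 8) ÷ lead(D) = 18x⁴ ÷ −3x² = −6x². Subtract (−6x²)·D = 18x⁴ − 24x³ − 6x². Remainder: 9x³ − 36x² + 29x + 8.
Step 5: lead(9x³ − 36x² + 29x + 8) ÷ lead(D) = 9x³ ÷ −3x² = −3x. Subtract (−3x)·D = 9x³ − 12x² − 3x. Remainder: −24x² + 32x + 8.
Step 6: lead(−24x² + 32x + 8) ÷ lead(D) = −24x² ÷ −3x² = 8. Subtract (8)·D = −24x² + 32x + 8. Remainder: 0.

Q(x) = −x⁵ − 2x⁴ − 5x³ − 6x² − 3x + 8; R(x) = 0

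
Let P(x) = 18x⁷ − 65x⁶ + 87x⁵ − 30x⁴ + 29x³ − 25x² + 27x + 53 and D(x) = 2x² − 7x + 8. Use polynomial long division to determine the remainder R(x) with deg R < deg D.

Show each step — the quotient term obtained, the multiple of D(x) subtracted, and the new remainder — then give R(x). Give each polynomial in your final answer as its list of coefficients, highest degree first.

R = [4, -3]

Step 1: lead(18x⁷ − 65x⁶ + 87x⁵ − 30x⁴ + 29x³ − 25x² + 27x + 53) ÷ lead(D) = 18x⁷ ÷ 2x² = 9x⁵. Subtract (9x⁵)·D = 18x⁷ − 63x⁶ + 72x⁵. Remainder: −2x⁶ + 15x⁵ − 30x⁴ + 29x³ − 25x² + 27x + 53.
Step 2: lead(−2x⁶ + 15x⁵ − 30x⁴ + 29x³ − 25x² + 27x + 53) ÷ lead(D) = −2x⁶ ÷ 2x² = −x⁴. Subtract (−x⁴)·D = −2x⁶ + 7x⁵ − 8x⁴. Remainder: 8x⁵ − 22x⁴ + 29x³ − 25x² + 27x + 53.
Step 3: lead(8x⁵ − 22x⁴ + 29x³ − 25x² + 27x + 53) ÷ lead(D) = 8x⁵ ÷ 2x² = 4x³. Subtract (4x³)·D = 8x⁵ − 28x⁴ + 32x³. Remainder: 6x⁴ − 3x³ − 25x² + 27x + 53.
Step 4: lead(6x⁴ − 3x³ − 25x² + 27x + 53) ÷ lead(D) = 6x⁴ ÷ 2x² = 3x². Subtract (3x²)·D = 6x⁴ − 21x³ + 24x². Remainder: 18x³ − 49x² + 27x + 53.
Step 5: lead(18x³ − 49x² + 27x + 53) ÷ lead(D) = 18x³ ÷ 2x² = 9x. Subtract (9x)·D = 18x³ − 63x² + 72x. Remainder: 14x² − 45x + 53.
Step 6: lead(14x² − 45x + 53) ÷ lead(D) = 14x² ÷ 2x² = 7. Subtract (7)·D = 14x² − 49x + 56. Remainder: 4x − 3.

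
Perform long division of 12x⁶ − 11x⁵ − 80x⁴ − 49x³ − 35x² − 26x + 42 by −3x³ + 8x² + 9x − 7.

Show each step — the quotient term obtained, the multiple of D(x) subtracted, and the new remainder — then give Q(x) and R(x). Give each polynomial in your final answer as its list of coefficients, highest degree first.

Step 1: lead(12x⁶ − 11x⁵ − 80x⁴ − 49x³ − 35x² − 26x + 42) ÷ lead(D) = 12x⁶ ÷ −3x³ = −4x³. Subtract (−4x³)·D = 12x⁶ − 32x⁵ − 36x⁴ + 28x³. Remainder: 21x⁵ − 44x⁴ − 77x³ − 35x² − 26x + 42.
Step 2: lead(21x⁵ − 44x⁴ − 77x³ − 35x² − 26x + 42) ÷ lead(D) = 21x⁵ ÷ −3x³ = −7x². Subtract (−7x²)·D = 21x⁵ − 56x⁴ − 63x³ + 49x². Remainder: 12x⁴ − 14x³ − 84x² − 26x + 42.
Step 3: lead(12x⁴ − 14x³ − 84x² − 26x + 42) ÷ lead(D) = 12x⁴ ÷ −3x³ = −4x. Subtract (−4x)·D = 12x⁴ − 32x³ − 36x² + 28x. Remainder: 18x³ − 48x² − 54x + 42.
Step 4: lead(18x³ − 48x² − 54x + 42) ÷ lead(D) = 18x³ ÷ −3x³ = −6. Subtract (−6)·D = 18x³ − 48x² − 54x + 42. Remainder: 0.

Q = [-4, -7, -4, -6]; R = [0]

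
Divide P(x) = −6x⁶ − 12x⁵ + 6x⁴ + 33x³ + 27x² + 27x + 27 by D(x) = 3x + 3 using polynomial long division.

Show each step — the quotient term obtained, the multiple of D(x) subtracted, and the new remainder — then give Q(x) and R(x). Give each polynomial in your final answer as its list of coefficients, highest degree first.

Q = [-2, -2, 4, 7, 2, 7]; R = [6]

Step 1: lead(−6x⁶ − 12x⁵ + 6x⁴ + 33x³ + 27x² + 27x + 27) ÷ lead(D) = −6x⁶ ÷ 3x = −2x⁵. Subtract (−2x⁵)·D = −6x⁶ − 6x⁵. Remainder: −6x⁵ + 6x⁴ + 33x³ + 27x² + 27x + 27.
Step 2: lead(−6x⁵ + 6x⁴ + 33x³ + 27x² + 27x + 27) ÷ lead(D) = −6x⁵ ÷ 3x = −2x⁴. Subtract (−2x⁴)·D = −6x⁵ − 6x⁴. Remainder: 12x⁴ + 33x³ + 27x² + 27x + 27.
Step 3: lead(12x⁴ + 33x³ + 27x² + 27x + 27) ÷ lead(D) = 12x⁴ ÷ 3x = 4x³. Subtract (4x³)·D = 12x⁴ + 12x³. Remainder: 21x³ + 27x² + 27x + 27.
Step 4: lead(21x³ + 27x² + 27x + 27) ÷ lead(D) = 21x³ ÷ 3x = 7x². Subtract (7x²)·D = 21x³ + 21x². Remainder: 6x² + 27x + 27.
Step 5: lead(6x² + 27x + 27) ÷ lead(D) = 6x² ÷ 3x = 2x. Subtract (2x)·D = 6x² + 6x. Remainder: 21x + 27.
Step 6: lead(21x + 27) ÷ lead(D) = 21x ÷ 3x = 7. Subtract (7)·D = 21x + 21. Remainder: 6.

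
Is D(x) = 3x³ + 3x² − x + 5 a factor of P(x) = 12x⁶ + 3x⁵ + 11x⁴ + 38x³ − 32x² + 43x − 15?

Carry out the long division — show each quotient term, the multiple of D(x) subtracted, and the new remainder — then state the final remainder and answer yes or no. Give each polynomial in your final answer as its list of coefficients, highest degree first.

R = [0], so D(x) is a factor of P(x). yes

Step 1: lead(12x⁶ + 3x⁵ + 11x⁴ + 38x³ − 32x² + 43x − 15) ÷ lead(D) = 12x⁶ ÷ 3x³ = 4x³. Subtract (4x³)·D = 12x⁶ + 12x⁵ − 4x⁴ + 20x³. Remainder: −9x⁵ + 15x⁴ + 18x³ − 32x² + 43x − 15.
Step 2: lead(−9x⁵ + 15x⁴ + 18x³ − 32x² + 43x − 15) ÷ lead(D) = −9x⁵ ÷ 3x³ = −3x². Subtract (−3x²)·D = −9x⁵ − 9x⁴ + 3x³ − 15x². Remainder: 24x⁴ + 15x³ − 17x² + 43x − 15.
Step 3: lead(24x⁴ + 15x³ − 17x² + 43x − 15) ÷ lead(D) = 24x⁴ ÷ 3x³ = 8x. Subtract (8x)·D = 24x⁴ + 24x³ − 8x² + 40x. Remainder: −9x³ − 9x² + 3x − 15.
Step 4: lead(−9x³ − 9x² + 3x − 15) ÷ lead(D) = −9x³ ÷ 3x³ = −3. Subtract (−3)·D = −9x³ − 9x² + 3x − 15. Remainder: 0.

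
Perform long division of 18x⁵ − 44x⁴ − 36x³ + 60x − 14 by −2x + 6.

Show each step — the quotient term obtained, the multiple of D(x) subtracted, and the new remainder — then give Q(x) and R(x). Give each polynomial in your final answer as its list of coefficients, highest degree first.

Q = [-9, -5, 3, 9, -3]; R = [4]

Step 1: lead(18x⁵ − 44x⁴ − 36x³ + 60x − 14) ÷ lead(D) = 18x⁵ ÷ −2x = −9x⁴. Subtract (−9x⁴)·D = 18x⁵ − 54x⁴. Remainder: 10x⁴ − 36x³ + 60x − 14.
Step 2: lead(10x⁴ − 36x³ + 60x − 14) ÷ lead(D) = 10x⁴ ÷ −2x = −5x³. Subtract (−5x³)·D = 10x⁴ − 30x³. Remainder: −6x³ + 60x − 14.
Step 3: lead(−6x³ + 60x − 14) ÷ lead(D) = −6x³ ÷ −2x = 3x². Subtract (3x²)·D = −6x³ + 18x². Remainder: −18x² + 60x − 14.
Step 4: lead(−18x² + 60x − 14) ÷ lead(D) = −18x² ÷ −2x = 9x. Subtract (9x)·D = −18x² + 54x. Remainder: 6x − 14.
Step 5: lead(6x − 14) ÷ lead(D) = 6x ÷ −2x = −3. Subtract (−3)·D = 6x − 18. Remainder: 4.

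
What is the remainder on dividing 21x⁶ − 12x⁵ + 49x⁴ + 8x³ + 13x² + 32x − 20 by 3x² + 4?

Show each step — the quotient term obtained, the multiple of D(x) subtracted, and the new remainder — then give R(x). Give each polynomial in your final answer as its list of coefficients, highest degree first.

Step 1: lead(21x⁶ − 12x⁵ + 49x⁴ + 8x³ + 13x² + 32x − 20) ÷ lead(D) = 21x⁶ ÷ 3x² = 7x⁴. Subtract (7x⁴)·D = 21x⁶ + 28x⁴. Remainder: −12x⁵ + 21x⁴ + 8x³ + 13x² + 32x − 20.
Step 2: lead(−12x⁵ + 21x⁴ + 8x³ + 13x² + 32x − 20) ÷ lead(D) = −12x⁵ ÷ 3x² = −4x³. Subtract (−4x³)·D = −12x⁵ − 16x³. Remainder: 21x⁴ + 24x³ + 13x² + 32x − 20.
Step 3: lead(21x⁴ + 24x³ + 13x² + 32x − 20) ÷ lead(D) = 21x⁴ ÷ 3x² = 7x². Subtract (7x²)·D = 21x⁴ + 28x². Remainder: 24x³ − 15x² + 32x − 20.
Step 4: lead(24x³ − 15x² + 32x − 20) ÷ lead(D) = 24x³ ÷ 3x² = 8x. Subtract (8x)·D = 24x³ + 32x. Remainder: −15x² − 20.
Step 5: lead(−15x² − 20) ÷ lead(D) = −15x² ÷ 3x² = −5. Subtract (−5)·D = −15x² − 20. Remainder: 0.

R = [0]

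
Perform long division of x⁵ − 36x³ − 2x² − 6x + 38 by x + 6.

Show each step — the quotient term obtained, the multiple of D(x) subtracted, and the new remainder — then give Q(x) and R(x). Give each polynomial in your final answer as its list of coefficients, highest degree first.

Step 1: lead(x⁵ − 36x³ − 2x² − 6x + 38) ÷ lead(D) = x⁵ ÷ x = x⁴. Subtract (x⁴)·D = x⁵ + 6x⁴. Remainder: −6x⁴ − 36x³ − 2x² − 6x + 38.
Step 2: lead(−6x⁴ − 36x³ − 2x² − 6x + 38) ÷ lead(D) = −6x⁴ ÷ x = −6x³. Subtract (−6x³)·D = −6x⁴ − 36x³. Remainder: −2x² − 6x + 38.
Step 3: lead(−2x² − 6x + 38) ÷ lead(D) = −2x² ÷ x = −2x. Subtract (−2x)·D = −2x² − 12x. Remainder: 6x + 38.
Step 4: lead(6x + 38) ÷ lead(D) = 6x ÷ x = 6. Subtract (6)·D = 6x + 36. Remainder: 2.

Q = [1, -6, 0, -2, 6]; R = [2]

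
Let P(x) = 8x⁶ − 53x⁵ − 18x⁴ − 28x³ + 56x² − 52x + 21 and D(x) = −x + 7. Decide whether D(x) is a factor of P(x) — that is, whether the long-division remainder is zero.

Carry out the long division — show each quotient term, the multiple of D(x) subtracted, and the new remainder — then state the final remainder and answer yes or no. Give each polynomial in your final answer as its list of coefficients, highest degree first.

Step 1: lead(8x⁶ − 53x⁵ − 18x⁴ − 28x³ + 56x² − 52x + 21) ÷ lead(D) = 8x⁶ ÷ −x = −8x⁵. Subtract (−8x⁵)·D = 8x⁶ − 56x⁵. Remainder: 3x⁵ − 18x⁴ − 28x³ + 56x² − 52x + 21.
Step 2: lead(3x⁵ − 18x⁴ − 28x³ + 56x² − 52x + 21) ÷ lead(D) = 3x⁵ ÷ −x = −3x⁴. Subtract (−3x⁴)·D = 3x⁵ − 21x⁴. Remainder: 3x⁴ − 28x³ + 56x² − 52x + 21.
Step 3: lead(3x⁴ − 28x³ + 56x² − 52x + 21) ÷ lead(D) = 3x⁴ ÷ −x = −3x³. Subtract (−3x³)·D = 3x⁴ − 21x³. Remainder: −7x³ + 56x² − 52x + 21.
Step 4: lead(−7x³ + 56x² − 52x + 21) ÷ lead(D) = −7x³ ÷ −x = 7x². Subtract (7x²)·D = −7x³ + 49x². Remainder: 7x² − 52x + 21.
Step 5: lead(7x² − 52x + 21) ÷ lead(D) = 7x² ÷ −x = −7x. Subtract (−7x)·D = 7x² − 49x. Remainder: −3x + 21.
Step 6: lead(−3x + 21) ÷ lead(D) = −3x ÷ −x = 3. Subtract (3)·D = −3x + 21. Remainder: 0.

R = [0], so D(x) is a factor of P(x). yes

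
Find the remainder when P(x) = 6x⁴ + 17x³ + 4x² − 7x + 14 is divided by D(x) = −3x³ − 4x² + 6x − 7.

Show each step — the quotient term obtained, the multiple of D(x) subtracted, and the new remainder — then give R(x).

Step 1: lead(6x⁴ + 17x³ + 4x² − 7x + 14) ÷ lead(D) = 6x⁴ ÷ −3x³ = −2x. Subtract (−2x)·D = 6x⁴ + 8x³ − 12x² + 14x. Remainder: 9x³ + 16x² − 21x + 14.
Step 2: lead(9x³ + 16x² − 21x + 14) ÷ lead(D) = 9x³ ÷ −3x³ = −3. Subtract (−3)·D = 9x³ + 12x² − 18x + 21. Remainder: 4x² − 3x − 7.

R(x) = 4x² − 3x − 7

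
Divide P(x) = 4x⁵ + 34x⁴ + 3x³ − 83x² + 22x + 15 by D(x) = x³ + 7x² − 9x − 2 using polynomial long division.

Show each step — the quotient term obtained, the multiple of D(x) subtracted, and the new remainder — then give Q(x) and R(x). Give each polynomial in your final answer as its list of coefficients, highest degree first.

Q = [4, 6, -3]; R = [7, 9]

Step 1: lead(4x⁵ + 34x⁴ + 3x³ − 83x² + 22x + 15) ÷ lead(D) = 4x⁵ ÷ x³ = 4x². Subtract (4x²)·D = 4x⁵ + 28x⁴ − 36x³ − 8x². Remainder: 6x⁴ + 39x³ − 75x² + 22x + 15.
Step 2: lead(6x⁴ + 39x³ − 75x² + 22x + 15) ÷ lead(D) = 6x⁴ ÷ x³ = 6x. Subtract (6x)·D = 6x⁴ + 42x³ − 54x² − 12x. Remainder: −3x³ − 21x² + 34x + 15.
Step 3: lead(−3x³ − 21x² + 34x + 15) ÷ lead(D) = −3x³ ÷ x³ = −3. Subtract (−3)·D = −3x³ − 21x² + 27x + 6. Remainder: 7x + 9.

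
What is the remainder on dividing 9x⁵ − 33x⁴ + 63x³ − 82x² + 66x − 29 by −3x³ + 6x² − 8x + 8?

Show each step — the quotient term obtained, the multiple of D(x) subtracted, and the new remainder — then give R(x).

Step 1: lead(9x⁵ − 33x⁴ + 63x³ − 82x² + 66x − 29) ÷ lead(D) = 9x⁵ ÷ −3x³ = −3x². Subtract (−3x²)·D = 9x⁵ − 18x⁴ + 24x³ − 24x². Remainder: −15x⁴ + 39x³ − 58x² + 66x − 29.
Step 2: lead(−15x⁴ + 39x³ − 58x² + 66x − 29) ÷ lead(D) = −15x⁴ ÷ −3x³ = 5x. Subtract (5x)·D = −15x⁴ + 30x³ − 40x² + 40x. Remainder: 9x³ − 18x² + 26x − 29.
Step 3: lead(9x³ − 18x² + 26x − 29) ÷ lead(D) = 9x³ ÷ −3x³ = −3. Subtract (−3)·D = 9x³ − 18x² + 24x − 24. Remainder: 2x − 5.

R(x) = 2x − 5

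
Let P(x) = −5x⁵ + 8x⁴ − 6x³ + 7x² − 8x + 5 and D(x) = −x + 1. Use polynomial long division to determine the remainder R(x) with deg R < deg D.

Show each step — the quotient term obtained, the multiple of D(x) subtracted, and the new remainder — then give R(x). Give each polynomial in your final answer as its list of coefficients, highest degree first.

Step 1: lead(−5x⁵ + 8x⁴ − 6x³ + 7x² − 8x + 5) ÷ lead(D) = −5x⁵ ÷ −x = 5x⁴. Subtract (5x⁴)·D = −5x⁵ + 5x⁴. Remainder: 3x⁴ − 6x³ + 7x² − 8x + 5.
Step 2: lead(3x⁴ − 6x³ + 7x² − 8x + 5) ÷ lead(D) = 3x⁴ ÷ −x = −3x³. Subtract (−3x³)·D = 3x⁴ − 3x³. Remainder: −3x³ + 7x² − 8x + 5.
Step 3: lead(−3x³ + 7x² − 8x + 5) ÷ lead(D) = −3x³ ÷ −x = 3x². Subtract (3x²)·D = −3x³ + 3x². Remainder: 4x² − 8x + 5.
Step 4: lead(4x² − 8x + 5) ÷ lead(D) = 4x² ÷ −x = −4x. Subtract (−4x)·D = 4x² − 4x. Remainder: −4x + 5.
Step 5: lead(−4x + 5) ÷ lead(D) = −4x ÷ −x = 4. Subtract (4)·D = −4x + 4. Remainder: 1.

R = [1]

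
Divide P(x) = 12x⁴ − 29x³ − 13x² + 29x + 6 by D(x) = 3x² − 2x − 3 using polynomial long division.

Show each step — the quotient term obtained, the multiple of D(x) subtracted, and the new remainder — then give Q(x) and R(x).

Step 1: lead(12x⁴ − 29x³ − 13x² + 29x + 6) ÷ lead(D) = 12x⁴ ÷ 3x² = 4x². Subtract (4x²)·D = 12x⁴ − 8x³ − 12x². Remainder: −21x³ − x² + 29x + 6.
Step 2: lead(−21x³ − x² + 29x + 6) ÷ lead(D) = −21x³ ÷ 3x² = −7x. Subtract (−7x)·D = −21x³ + 14x² + 21x. Remainder: −15x² + 8x + 6.
Step 3: lead(−15x² + 8x + 6) ÷ lead(D) = −15x² ÷ 3x² = −5. Subtract (−5)·D = −15x² + 10x + 15. Remainder: −2x − 9.

Q(x) = 4x² − 7x − 5; R(x) = −2x − 9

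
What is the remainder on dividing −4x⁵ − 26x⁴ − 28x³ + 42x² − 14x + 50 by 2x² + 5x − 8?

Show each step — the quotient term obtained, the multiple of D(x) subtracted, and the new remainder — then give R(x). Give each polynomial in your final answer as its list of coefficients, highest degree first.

Step 1: lead(−4x⁵ − 26x⁴ − 28x³ + 42x² − 14x + 50) ÷ lead(D) = −4x⁵ ÷ 2x² = −2x³. Subtract (−2x³)·D = −4x⁵ − 10x⁴ + 16x³. Remainder: −16x⁴ − 44x³ + 42x² − 14x + 50.
Step 2: lead(−16x⁴ − 44x³ + 42x² − 14x + 50) ÷ lead(D) = −16x⁴ ÷ 2x² = −8x². Subtract (−8x²)·D = −16x⁴ − 40x³ + 64x². Remainder: −4x³ − 22x² − 14x + 50.
Step 3: lead(−4x³ − 22x² − 14x + 50) ÷ lead(D) = −4x³ ÷ 2x² = −2x. Subtract (−2x)·D = −4x³ − 10x² + 16x. Remainder: −12x² − 30x + 50.
Step 4: lead(−12x² − 30x + 50) ÷ lead(D) = −12x² ÷ 2x² = −6. Subtract (−6)·D = −12x² − 30x + 48. Remainder: 2.

R = [2]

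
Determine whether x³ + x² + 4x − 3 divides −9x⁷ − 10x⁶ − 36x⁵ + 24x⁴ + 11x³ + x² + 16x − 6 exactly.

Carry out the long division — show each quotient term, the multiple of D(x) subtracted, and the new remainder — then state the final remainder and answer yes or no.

Step 1: lead(−9x⁷ − 10x⁶ − 36x⁵ + 24x⁴ + 11x³ + x² + 16x − 6) ÷ lead(D) = −9x⁷ ÷ x³ = −9x⁴. Subtract (−9x⁴)·D = −9x⁷ − 9x⁶ − 36x⁵ + 27x⁴. Remainder: −x⁶ − 3x⁴ + 11x³ + x² + 16x − 6.
Step 2: lead(−x⁶ − 3x⁴ + 11x³ + x² + 16x − 6) ÷ lead(D) = −x⁶ ÷ x³ = −x³. Subtract (−x³)·D = −x⁶ − x⁵ − 4x⁴ + 3x³. Remainder: x⁵ + x⁴ + 8x³ + x² + 16x − 6.
Step 3: lead(x⁵ + x⁴ + 8x³ + x² + 16x − 6) ÷ lead(D) = x⁵ ÷ x³ = x². Subtract (x²)·D = x⁵ + x⁴ + 4x³ − 3x². Remainder: 4x³ + 4x² + 16x − 6.
Step 4: lead(4x³ + 4x² + 16x − 6) ÷ lead(D) = 4x³ ÷ x³ = 4. Subtract (4)·D = 4x³ + 4x² + 16x − 12. Remainder: 6.

R(x) = 6, so D(x) is not a factor of P(x). no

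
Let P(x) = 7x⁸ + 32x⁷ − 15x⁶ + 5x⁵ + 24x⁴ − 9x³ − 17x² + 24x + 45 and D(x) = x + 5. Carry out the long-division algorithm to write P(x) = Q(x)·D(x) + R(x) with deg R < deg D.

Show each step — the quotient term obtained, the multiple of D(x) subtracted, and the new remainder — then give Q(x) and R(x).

Q(x) = 7x⁷ − 3x⁶ + 5x⁴ − x³ − 4x² + 3x + 9; R(x) = 0

Step 1: lead(7x⁸ + 32x⁷ − 15x⁶ + 5x⁵ + 24x⁴ − 9x³ − 17x² + 24x + 45) ÷ lead(D) = 7x⁸ ÷ x = 7x⁷. Subtract (7x⁷)·D = 7x⁸ + 35x⁷. Remainder: −3x⁷ − 15x⁶ + 5x⁵ + 24x⁴ − 9x³ − 17x² + 24x + 45.
Step 2: lead(−3x⁷ − 15x⁶ + 5x⁵ + 24x⁴ − 9x³ − 17x² + 24x + 45) ÷ lead(D) = −3x⁷ ÷ x = −3x⁶. Subtract (−3x⁶)·D = −3x⁷ − 15x⁶. Remainder: 5x⁵ + 24x⁴ − 9x³ − 17x² + 24x + 45.
Step 3: lead(5x⁵ + 24x⁴ − 9x³ − 17x² + 24x + 45) ÷ lead(D) = 5x⁵ ÷ x = 5x⁴. Subtract (5x⁴)·D = 5x⁵ + 25x⁴. Remainder: −x⁴ − 9x³ − 17x² + 24x + 45.
Step 4: lead(−x⁴ − 9x³ − 17x² + 24x + 45) ÷ lead(D) = −x⁴ ÷ x = −x³. Subtract (−x³)·D = −x⁴ − 5x³. Remainder: −4x³ − 17x² + 24x + 45.
Step 5: lead(−4x³ − 17x² + 24x + 45) ÷ lead(D) = −4x³ ÷ x = −4x². Subtract (−4x²)·D = −4x³ − 20x². Remainder: 3x² + 24x + 45.
Step 6: lead(3x² + 24x + 45) ÷ lead(D) = 3x² ÷ x = 3x. Subtract (3x)·D = 3x² + 15x. Remainder: 9x + 45.
Step 7: lead(9x + 45) ÷ lead(D) = 9x ÷ x = 9. Subtract (9)·D = 9x + 45. Remainder: 0.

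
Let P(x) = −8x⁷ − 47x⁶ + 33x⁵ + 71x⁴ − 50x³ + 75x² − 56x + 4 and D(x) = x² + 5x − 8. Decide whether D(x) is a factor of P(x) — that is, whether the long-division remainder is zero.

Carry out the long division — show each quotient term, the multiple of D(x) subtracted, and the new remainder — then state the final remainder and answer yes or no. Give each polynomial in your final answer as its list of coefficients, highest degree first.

R = [4], so D(x) is not a factor of P(x). no

Step 1: lead(−8x⁷ − 47x⁶ + 33x⁵ + 71x⁴ − 50x³ + 75x² − 56x + 4) ÷ lead(D) = −8x⁷ ÷ x² = −8x⁵. Subtract (−8x⁵)·D = −8x⁷ − 40x⁶ + 64x⁵. Remainder: −7x⁶ − 31x⁵ + 71x⁴ − 50x³ + 75x² − 56x + 4.
Step 2: lead(−7x⁶ − 31x⁵ + 71x⁴ − 50x³ + 75x² − 56x + 4) ÷ lead(D) = −7x⁶ ÷ x² = −7x⁴. Subtract (−7x⁴)·D = −7x⁶ − 35x⁵ + 56x⁴. Remainder: 4x⁵ + 15x⁴ − 50x³ + 75x² − 56x + 4.
Step 3: lead(4x⁵ + 15x⁴ − 50x³ + 75x² − 56x + 4) ÷ lead(D) = 4x⁵ ÷ x² = 4x³. Subtract (4x³)·D = 4x⁵ + 20x⁴ − 32x³. Remainder: −5x⁴ − 18x³ + 75x² − 56x + 4.
Step 4: lead(−5x⁴ − 18x³ + 75x² − 56x + 4) ÷ lead(D) = −5x⁴ ÷ x² = −5x². Subtract (−5x²)·D = −5x⁴ − 25x³ + 40x². Remainder: 7x³ + 35x² − 56x + 4.
Step 5: lead(7x³ + 35x² − 56x + 4) ÷ lead(D) = 7x³ ÷ x² = 7x. Subtract (7x)·D = 7x³ + 35x² − 56x. Remainder: 4.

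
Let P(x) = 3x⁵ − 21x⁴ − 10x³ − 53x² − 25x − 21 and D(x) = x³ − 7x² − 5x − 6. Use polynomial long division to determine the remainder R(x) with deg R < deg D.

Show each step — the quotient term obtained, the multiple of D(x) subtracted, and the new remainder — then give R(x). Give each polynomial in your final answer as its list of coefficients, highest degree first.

Step 1: lead(3x⁵ − 21x⁴ − 10x³ − 53x² − 25x − 21) ÷ lead(D) = 3x⁵ ÷ x³ = 3x². Subtract (3x²)·D = 3x⁵ − 21x⁴ − 15x³ − 18x². Remainder: 5x³ − 35x² − 25x − 21.
Step 2: lead(5x³ − 35x² − 25x − 21) ÷ lead(D) = 5x³ ÷ x³ = 5. Subtract (5)·D = 5x³ − 35x² − 25x − 30. Remainder: 9.

R = [9]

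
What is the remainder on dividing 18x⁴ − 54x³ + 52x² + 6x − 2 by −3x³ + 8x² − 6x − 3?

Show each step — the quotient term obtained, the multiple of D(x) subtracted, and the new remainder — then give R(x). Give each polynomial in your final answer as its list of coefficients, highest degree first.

R = [4]

Step 1: lead(18x⁴ − 54x³ + 52x² + 6x − 2) ÷ lead(D) = 18x⁴ ÷ −3x³ = −6x. Subtract (−6x)·D = 18x⁴ − 48x³ + 36x² + 18x. Remainder: −6x³ + 16x² − 12x − 2.
Step 2: lead(−6x³ + 16x² − 12x − 2) ÷ lead(D) = −6x³ ÷ −3x³ = 2. Subtract (2)·D = −6x³ + 16x² − 12x − 6. Remainder: 4.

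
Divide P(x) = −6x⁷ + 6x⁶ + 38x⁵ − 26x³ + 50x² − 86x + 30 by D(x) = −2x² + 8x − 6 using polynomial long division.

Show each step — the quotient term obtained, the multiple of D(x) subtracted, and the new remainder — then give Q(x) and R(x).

Step 1: lead(−6x⁷ + 6x⁶ + 38x⁵ − 26x³ + 50x² − 86x + 30) ÷ lead(D) = −6x⁷ ÷ −2x² = 3x⁵. Subtract (3x⁵)·D = −6x⁷ + 24x⁶ − 18x⁵. Remainder: −18x⁶ + 56x⁵ − 26x³ + 50x² − 86x + 30.
Step 2: lead(−18x⁶ + 56x⁵ − 26x³ + 50x² − 86x + 30) ÷ lead(D) = −18x⁶ ÷ −2x² = 9x⁴. Subtract (9x⁴)·D = −18x⁶ + 72x⁵ − 54x⁴. Remainder: −16x⁵ + 54x⁴ − 26x³ + 50x² − 86x + 30.
Step 3: lead(−16x⁵ + 54x⁴ − 26x³ + 50x² − 86x + 30) ÷ lead(D) = −16x⁵ ÷ −2x² = 8x³. Subtract (8x³)·D = −16x⁵ + 64x⁴ − 48x³. Remainder: −10x⁴ + 22x³ + 50x² − 86x + 30.
Step 4: lead(−10x⁴ + 22x³ + 50x² − 86x + 30) ÷ lead(D) = −10x⁴ ÷ −2x² = 5x². Subtract (5x²)·D = −10x⁴ + 40x³ − 30x². Remainder: −18x³ + 80x² − 86x + 30.
Step 5: lead(−18x³ + 80x² − 86x + 30) ÷ lead(D) = −18x³ ÷ −2x² = 9x. Subtract (9x)·D = −18x³ + 72x² − 54x. Remainder: 8x² − 32x + 30.
Step 6: lead(8x² − 32x + 30) ÷ lead(D) = 8x² ÷ −2x² = −4. Subtract (−4)·D = 8x² − 32x + 24. Remainder: 6.

Q(x) = 3x⁵ + 9x⁴ + 8x³ + 5x² + 9x − 4; R(x) = 6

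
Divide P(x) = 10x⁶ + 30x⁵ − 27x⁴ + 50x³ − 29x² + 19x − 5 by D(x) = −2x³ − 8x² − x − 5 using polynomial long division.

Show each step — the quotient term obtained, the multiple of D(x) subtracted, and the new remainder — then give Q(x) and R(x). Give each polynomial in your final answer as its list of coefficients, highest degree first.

Q = [-5, 5, -4, 1]; R = [0]

Step 1: lead(10x⁶ + 30x⁵ − 27x⁴ + 50x³ − 29x² + 19x − 5) ÷ lead(D) = 10x⁶ ÷ −2x³ = −5x³. Subtract (−5x³)·D = 10x⁶ + 40x⁵ + 5x⁴ + 25x³. Remainder: −10x⁵ − 32x⁴ + 25x³ − 29x² + 19x − 5.
Step 2: lead(−10x⁵ − 32x⁴ + 25x³ − 29x² + 19x − 5) ÷ lead(D) = −10x⁵ ÷ −2x³ = 5x². Subtract (5x²)·D = −10x⁵ − 40x⁴ − 5x³ − 25x². Remainder: 8x⁴ + 30x³ − 4x² + 19x − 5.
Step 3: lead(8x⁴ + 30x³ − 4x² + 19x − 5) ÷ lead(D) = 8x⁴ ÷ −2x³ = −4x. Subtract (−4x)·D = 8x⁴ + 32x³ + 4x² + 20x. Remainder: −2x³ − 8x² − x − 5.
Step 4: lead(−2x³ − 8x² − x − 5) ÷ lead(D) = −2x³ ÷ −2x³ = 1. Subtract (1)·D = −2x³ − 8x² − x − 5. Remainder: 0.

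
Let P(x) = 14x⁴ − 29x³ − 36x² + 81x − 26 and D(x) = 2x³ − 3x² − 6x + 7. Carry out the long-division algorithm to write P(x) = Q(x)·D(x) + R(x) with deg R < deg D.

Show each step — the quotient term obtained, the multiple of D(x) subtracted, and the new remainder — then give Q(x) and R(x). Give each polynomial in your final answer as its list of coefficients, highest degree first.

Q = [7, -4]; R = [-6, 8, 2]

Step 1: lead(14x⁴ − 29x³ − 36x² + 81x − 26) ÷ lead(D) = 14x⁴ ÷ 2x³ = 7x. Subtract (7x)·D = 14x⁴ − 21x³ − 42x² + 49x. Remainder: −8x³ + 6x² + 32x − 26.
Step 2: lead(−8x³ + 6x² + 32x − 26) ÷ lead(D) = −8x³ ÷ 2x³ = −4. Subtract (−4)·D = −8x³ + 12x² + 24x − 28. Remainder: −6x² + 8x + 2.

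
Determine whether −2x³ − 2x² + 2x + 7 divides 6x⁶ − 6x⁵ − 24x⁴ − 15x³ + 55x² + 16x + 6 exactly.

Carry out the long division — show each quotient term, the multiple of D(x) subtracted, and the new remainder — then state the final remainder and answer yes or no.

Step 1: lead(6x⁶ − 6x⁵ − 24x⁴ − 15x³ + 55x² + 16x + 6) ÷ lead(D) = 6x⁶ ÷ −2x³ = −3x³. Subtract (−3x³)·D = 6x⁶ + 6x⁵ − 6x⁴ − 21x³. Remainder: −12x⁵ − 18x⁴ + 6x³ + 55x² + 16x + 6.
Step 2: lead(−12x⁵ − 18x⁴ + 6x³ + 55x² + 16x + 6) ÷ lead(D) = −12x⁵ ÷ −2x³ = 6x². Subtract (6x²)·D = −12x⁵ − 12x⁴ + 12x³ + 42x². Remainder: −6x⁴ − 6x³ + 13x² + 16x + 6.
Step 3: lead(−6x⁴ − 6x³ + 13x² + 16x + 6) ÷ lead(D) = −6x⁴ ÷ −2x³ = 3x. Subtract (3x)·D = −6x⁴ − 6x³ + 6x² + 21x. Remainder: 7x² − 5x + 6.

R(x) = 7x² − 5x + 6, so D(x) is not a factor of P(x). no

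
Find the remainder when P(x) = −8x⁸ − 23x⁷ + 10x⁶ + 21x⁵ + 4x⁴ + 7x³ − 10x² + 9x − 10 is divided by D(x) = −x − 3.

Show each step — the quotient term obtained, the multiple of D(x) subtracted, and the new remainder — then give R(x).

R(x) = 8

Step 1: lead(−8x⁸ − 23x⁷ + 10x⁶ + 21x⁵ + 4x⁴ + 7x³ − 10x² + 9x − 10) ÷ lead(D) = −8x⁸ ÷ −x = 8x⁷. Subtract (8x⁷)·D = −8x⁸ − 24x⁷. Remainder: x⁷ + 10x⁶ + 21x⁵ + 4x⁴ + 7x³ − 10x² + 9x − 10.
Step 2: lead(x⁷ + 10x⁶ + 21x⁵ + 4x⁴ + 7x³ − 10x² + 9x − 10) ÷ lead(D) = x⁷ ÷ −x = −x⁶. Subtract (−x⁶)·D = x⁷ + 3x⁶. Remainder: 7x⁶ + 21x⁵ + 4x⁴ + 7x³ − 10x² + 9x − 10.
Step 3: lead(7x⁶ + 21x⁵ + 4x⁴ + 7x³ − 10x² + 9x − 10) ÷ lead(D) = 7x⁶ ÷ −x = −7x⁵. Subtract (−7x⁵)·D = 7x⁶ + 21x⁵. Remainder: 4x⁴ + 7x³ − 10x² + 9x − 10.
Step 4: lead(4x⁴ + 7x³ − 10x² + 9x − 10) ÷ lead(D) = 4x⁴ ÷ −x = −4x³. Subtract (−4x³)·D = 4x⁴ + 12x³. Remainder: −5x³ − 10x² + 9x − 10.
Step 5: lead(−5x³ − 10x² + 9x − 10) ÷ lead(D) = −5x³ ÷ −x = 5x². Subtract (5x²)·D = −5x³ − 15x². Remainder: 5x² + 9x − 10.
Step 6: lead(5x² + 9x − 10) ÷ lead(D) = 5x² ÷ −x = −5x. Subtract (−5x)·D = 5x² + 15x. Remainder: −6x − 10.
Step 7: lead(−6x − 10) ÷ lead(D) = −6x ÷ −x = 6. Subtract (6)·D = −6x − 18. Remainder: 8.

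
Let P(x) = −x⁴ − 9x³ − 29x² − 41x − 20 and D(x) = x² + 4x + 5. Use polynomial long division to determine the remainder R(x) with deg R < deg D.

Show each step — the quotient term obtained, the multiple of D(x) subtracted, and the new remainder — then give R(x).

Step 1: lead(−x⁴ − 9x³ − 29x² − 41x − 20) ÷ lead(D) = −x⁴ ÷ x² = −x². Subtract (−x²)·D = −x⁴ − 4x³ − 5x². Remainder: −5x³ − 24x² − 41x − 20.
Step 2: lead(−5x³ − 24x² − 41x − 20) ÷ lead(D) = −5x³ ÷ x² = −5x. Subtract (−5x)·D = −5x³ − 20x² − 25x. Remainder: −4x² − 16x − 20.
Step 3: lead(−4x² − 16x − 20) ÷ lead(D) = −4x² ÷ x² = −4. Subtract (−4)·D = −4x² − 16x − 20. Remainder: 0.

R(x) = 0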